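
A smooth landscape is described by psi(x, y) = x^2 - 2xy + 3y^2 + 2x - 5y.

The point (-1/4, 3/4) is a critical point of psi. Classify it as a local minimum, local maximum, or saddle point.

The Hessian of psi is constant: H = [[2, -2], [-2, 6]].
det(H) = 2·6 − (-2)² = 8.
det(H) > 0 and tr(H) = 8 > 0, so H is positive definite and the point is a local minimum.

local minimum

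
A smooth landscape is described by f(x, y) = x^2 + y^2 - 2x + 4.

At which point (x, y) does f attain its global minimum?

(1, 0)

f(x,y) separates as P(x) + Q(y) + 4, so its minimum is min P + min Q + 4.
P'(x) = 2x - 2 vanishes at x ∈ {1}; Q'(y) = 2y vanishes at y ∈ {0}.
Local minima of P (where P''>0): P(1)=-1. Local minima of Q: Q(0)=0.
So the global minimum of f is P(1) + Q(0) + 4 = -1 + 0 + 4 = 3, attained at (1, 0).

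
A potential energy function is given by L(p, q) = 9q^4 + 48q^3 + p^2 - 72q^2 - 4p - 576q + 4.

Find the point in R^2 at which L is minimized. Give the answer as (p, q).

(2, 2)

L(p,q) separates as A(p) + B(q) + 4, so its minimum is min A + min B + 4.
A'(p) = 2p - 4 vanishes at p ∈ {2}; B'(q) = 36(q - 2)(q + 2)(q + 4) vanishes at q ∈ {-4, -2, 2}.
Local minima of A (where A''>0): A(2)=-4. Local minima of B: B(-4)=384, B(2)=-912.
So the global minimum of L is A(2) + B(2) + 4 = -4 − 912 + 4 = -912, attained at (2, 2).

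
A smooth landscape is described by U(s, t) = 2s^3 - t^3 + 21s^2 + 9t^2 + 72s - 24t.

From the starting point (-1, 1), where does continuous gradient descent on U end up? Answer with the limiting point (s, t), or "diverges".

(-3, 2)

U is separable, so gradient descent decouples: s follows -∂U/∂s, t follows -∂U/∂t.
∂U/∂s = 6(s + 3)(s + 4); at s=-1 this is 36, so s decreases.
∂U/∂t = -3(t - 4)(t - 2); at t=1 this is -9, so t increases.
s converges to its nearest critical value -3 (a local min of the s-part); t converges to 2. The iterate converges to (-3, 2).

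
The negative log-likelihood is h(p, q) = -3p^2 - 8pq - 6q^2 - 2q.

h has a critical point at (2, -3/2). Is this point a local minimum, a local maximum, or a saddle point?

The Hessian of h is constant: H = [[-6, -8], [-8, -12]].
det(H) = (-6)·(-12) − (-8)² = 8.
det(H) > 0 and tr(H) = -18 < 0, so H is negative definite and the point is a local maximum.

local maximum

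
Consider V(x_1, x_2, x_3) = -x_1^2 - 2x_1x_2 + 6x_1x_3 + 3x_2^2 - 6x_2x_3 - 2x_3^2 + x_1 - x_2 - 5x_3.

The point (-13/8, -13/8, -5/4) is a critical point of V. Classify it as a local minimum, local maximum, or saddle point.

saddle point

The Hessian is constant: H = [[-2, -2, 6], [-2, 6, -6], [6, -6, -4]].
Leading principal minors: Δ₁ = -2, Δ₂ = -16, Δ₃ = 64.
The minors fit neither the all-positive nor the alternating-sign pattern, so H is indefinite: a saddle point.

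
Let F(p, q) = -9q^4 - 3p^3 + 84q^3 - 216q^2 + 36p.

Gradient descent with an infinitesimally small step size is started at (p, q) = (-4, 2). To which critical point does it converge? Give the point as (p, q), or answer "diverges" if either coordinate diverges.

(-2, 3)

F is separable, so gradient descent decouples: p follows -∂F/∂p, q follows -∂F/∂q.
∂F/∂p = -9(p - 2)(p + 2); at p=-4 this is -108, so p increases.
∂F/∂q = -36q(q - 4)(q - 3); at q=2 this is -144, so q increases.
p converges to its nearest critical value -2 (a local min of the p-part); q converges to 3. The iterate converges to (-2, 3).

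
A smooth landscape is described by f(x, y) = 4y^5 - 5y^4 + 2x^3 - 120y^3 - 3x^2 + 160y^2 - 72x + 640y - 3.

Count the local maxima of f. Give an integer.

2

f separates as a function of x plus a function of y, so ∇f=0 decouples.
∂f/∂x = 6(x - 4)(x + 3) = 0 at x ∈ {-3, 4}; ∂f/∂y = 20(y - 4)(y - 2)(y + 1)(y + 4) = 0 at y ∈ {-4, -1, 2, 4}.
The Hessian is diagonal: diag(f_xx, f_yy). Second derivatives: f_xx(-3)=-42, f_xx(4)=42; f_yy(-4)=-2880, f_yy(-1)=900, f_yy(2)=-720, f_yy(4)=1600.
Local maxima occur where both diagonal entries negative: (-3, -4), (-3, 2). Count: 2.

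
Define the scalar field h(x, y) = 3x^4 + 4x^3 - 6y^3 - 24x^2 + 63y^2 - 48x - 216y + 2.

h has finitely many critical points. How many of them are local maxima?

h separates as a function of x plus a function of y, so ∇h=0 decouples.
∂h/∂x = 12(x - 2)(x + 1)(x + 2) = 0 at x ∈ {-2, -1, 2}; ∂h/∂y = -18(y - 4)(y - 3) = 0 at y ∈ {3, 4}.
The Hessian is diagonal: diag(h_xx, h_yy). Second derivatives: h_xx(-2)=48, h_xx(-1)=-36, h_xx(2)=144; h_yy(3)=18, h_yy(4)=-18.
Local maxima occur where both diagonal entries negative: (-1, 4). Count: 1.

1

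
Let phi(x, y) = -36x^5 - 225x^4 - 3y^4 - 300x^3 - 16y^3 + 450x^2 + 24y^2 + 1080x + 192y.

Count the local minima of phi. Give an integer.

phi separates as a function of x plus a function of y, so ∇phi=0 decouples.
∂phi/∂x = -180(x - 1)(x + 1)(x + 2)(x + 3) = 0 at x ∈ {-3, -2, -1, 1}; ∂phi/∂y = -12(y - 2)(y + 2)(y + 4) = 0 at y ∈ {-4, -2, 2}.
The Hessian is diagonal: diag(phi_xx, phi_yy). Second derivatives: phi_xx(-3)=1440, phi_xx(-2)=-540, phi_xx(-1)=720, phi_xx(1)=-4320; phi_yy(-4)=-144, phi_yy(-2)=96, phi_yy(2)=-288.
Local minima occur where both diagonal entries positive: (-3, -2), (-1, -2). Count: 2.

2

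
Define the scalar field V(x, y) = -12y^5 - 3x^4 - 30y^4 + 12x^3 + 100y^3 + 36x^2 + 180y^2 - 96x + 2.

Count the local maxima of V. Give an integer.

4

V separates as a function of x plus a function of y, so ∇V=0 decouples.
∂V/∂x = -12(x - 4)(x - 1)(x + 2) = 0 at x ∈ {-2, 1, 4}; ∂V/∂y = -60y(y - 2)(y + 1)(y + 3) = 0 at y ∈ {-3, -1, 0, 2}.
The Hessian is diagonal: diag(V_xx, V_yy). Second derivatives: V_xx(-2)=-216, V_xx(1)=108, V_xx(4)=-216; V_yy(-3)=1800, V_yy(-1)=-360, V_yy(0)=360, V_yy(2)=-1800.
Local maxima occur where both diagonal entries negative: (-2, -1), (-2, 2), (4, -1), (4, 2). Count: 4.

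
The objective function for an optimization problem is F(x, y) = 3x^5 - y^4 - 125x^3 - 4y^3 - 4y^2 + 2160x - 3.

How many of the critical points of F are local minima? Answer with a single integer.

F separates as a function of x plus a function of y, so ∇F=0 decouples.
∂F/∂x = 15(x - 4)(x - 3)(x + 3)(x + 4) = 0 at x ∈ {-4, -3, 3, 4}; ∂F/∂y = -4y(y + 1)(y + 2) = 0 at y ∈ {-2, -1, 0}.
The Hessian is diagonal: diag(F_xx, F_yy). Second derivatives: F_xx(-4)=-840, F_xx(-3)=630, F_xx(3)=-630, F_xx(4)=840; F_yy(-2)=-8, F_yy(-1)=4, F_yy(0)=-8.
Local minima occur where both diagonal entries positive: (-3, -1), (4, -1). Count: 2.

2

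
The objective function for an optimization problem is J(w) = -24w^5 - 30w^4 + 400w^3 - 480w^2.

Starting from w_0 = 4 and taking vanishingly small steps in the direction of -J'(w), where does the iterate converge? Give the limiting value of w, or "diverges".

J'(w) = -120w(w - 2)(w - 1)(w + 4), so J'(4) = -23040.
Gradient descent moves in the -J' direction, i.e. w is increasing.
There is no critical point above w=4, and J' keeps the same sign, so the iterate runs off to +∞.

diverges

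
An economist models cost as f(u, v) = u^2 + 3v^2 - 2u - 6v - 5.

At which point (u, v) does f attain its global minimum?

(1, 1)

f(u,v) separates as P(u) + Q(v) − 5, so its minimum is min P + min Q − 5.
P'(u) = 2u - 2 vanishes at u ∈ {1}; Q'(v) = 6v - 6 vanishes at v ∈ {1}.
Local minima of P (where P''>0): P(1)=-1. Local minima of Q: Q(1)=-3.
So the global minimum of f is P(1) + Q(1) − 5 = -1 − 3 − 5 = -9, attained at (1, 1).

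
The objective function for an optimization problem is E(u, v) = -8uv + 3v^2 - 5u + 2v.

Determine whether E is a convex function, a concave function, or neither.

E is quadratic, so its Hessian is the constant matrix H = [[0, -8], [-8, 6]].
det(H) = -64, tr(H) = 6.
det(H) < 0, so H is indefinite: neither convex nor concave.

neither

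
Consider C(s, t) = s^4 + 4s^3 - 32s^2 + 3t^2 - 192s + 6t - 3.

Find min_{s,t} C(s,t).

C(s,t) separates as P(s) + Q(t) − 3, so its minimum is min P + min Q − 3.
P'(s) = 4(s - 4)(s + 3)(s + 4) vanishes at s ∈ {-4, -3, 4}; Q'(t) = 6(t + 1) vanishes at t ∈ {-1}.
Local minima of P (where P''>0): P(-4)=256, P(4)=-768. Local minima of Q: Q(-1)=-3.
So the global minimum of C is P(4) + Q(-1) − 3 = -768 − 3 − 3 = -774, attained at (4, -1).

-774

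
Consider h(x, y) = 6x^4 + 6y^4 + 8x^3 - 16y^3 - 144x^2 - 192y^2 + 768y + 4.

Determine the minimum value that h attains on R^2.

-4860

h(x,y) separates as P(x) + Q(y) + 4, so its minimum is min P + min Q + 4.
P'(x) = 24x(x - 3)(x + 4) vanishes at x ∈ {-4, 0, 3}; Q'(y) = 24(y - 4)(y - 2)(y + 4) vanishes at y ∈ {-4, 2, 4}.
Local minima of P (where P''>0): P(-4)=-1280, P(3)=-594. Local minima of Q: Q(-4)=-3584, Q(4)=512.
So the global minimum of h is P(-4) + Q(-4) + 4 = -1280 − 3584 + 4 = -4860, attained at (-4, -4).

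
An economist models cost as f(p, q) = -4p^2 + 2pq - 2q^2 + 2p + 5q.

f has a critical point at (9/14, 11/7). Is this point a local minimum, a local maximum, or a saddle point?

local maximum

The Hessian of f is constant: H = [[-8, 2], [2, -4]].
det(H) = (-8)·(-4) − 2² = 28.
det(H) > 0 and tr(H) = -12 < 0, so H is negative definite and the point is a local maximum.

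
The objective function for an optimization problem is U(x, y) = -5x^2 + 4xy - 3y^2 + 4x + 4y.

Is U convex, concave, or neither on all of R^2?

U is quadratic, so its Hessian is the constant matrix H = [[-10, 4], [4, -6]].
det(H) = 44, tr(H) = -16.
det(H) > 0 and tr(H) < 0, so H is negative definite everywhere: concave.

concave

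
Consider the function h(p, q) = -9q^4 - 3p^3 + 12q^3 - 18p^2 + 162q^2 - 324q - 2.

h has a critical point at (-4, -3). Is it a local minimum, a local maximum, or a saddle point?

saddle point

The mixed partial ∂²h/∂p∂q is 0, so the Hessian at any point is diag(h_pp, h_qq) = diag(-18(p + 2), 36(-3q^2 + 2q + 9)).
At (-4, -3): H = diag(36, -864).
The eigenvalues have opposite signs, so H is indefinite: a saddle point.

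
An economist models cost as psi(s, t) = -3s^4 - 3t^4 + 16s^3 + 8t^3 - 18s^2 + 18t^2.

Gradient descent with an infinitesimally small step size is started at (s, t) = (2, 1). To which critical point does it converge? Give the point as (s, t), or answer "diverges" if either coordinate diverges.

(1, 0)

psi is separable, so gradient descent decouples: s follows -∂psi/∂s, t follows -∂psi/∂t.
∂psi/∂s = -12s(s - 3)(s - 1); at s=2 this is 24, so s decreases.
∂psi/∂t = -12t(t - 3)(t + 1); at t=1 this is 48, so t decreases.
s converges to its nearest critical value 1 (a local min of the s-part); t converges to 0. The iterate converges to (1, 0).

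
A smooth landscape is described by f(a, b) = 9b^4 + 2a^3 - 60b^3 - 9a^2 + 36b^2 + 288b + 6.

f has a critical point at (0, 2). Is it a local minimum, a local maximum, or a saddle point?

The mixed partial ∂²f/∂a∂b is 0, so the Hessian at any point is diag(f_aa, f_bb) = diag(6(2a - 3), 36(3b^2 - 10b + 2)).
At (0, 2): H = diag(-18, -216).
Both eigenvalues are negative, so H is negative definite: a local maximum.

local maximum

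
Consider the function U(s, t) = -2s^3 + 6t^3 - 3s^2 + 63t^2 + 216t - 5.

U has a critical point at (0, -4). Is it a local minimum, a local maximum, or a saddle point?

The mixed partial ∂²U/∂s∂t is 0, so the Hessian at any point is diag(U_ss, U_tt) = diag(-6(2s + 1), 18(2t + 7)).
At (0, -4): H = diag(-6, -18).
Both eigenvalues are negative, so H is negative definite: a local maximum.

local maximum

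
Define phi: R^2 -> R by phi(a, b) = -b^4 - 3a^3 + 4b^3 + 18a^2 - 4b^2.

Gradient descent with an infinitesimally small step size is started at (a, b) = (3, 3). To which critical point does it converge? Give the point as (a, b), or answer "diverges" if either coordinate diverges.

phi is separable, so gradient descent decouples: a follows -∂phi/∂a, b follows -∂phi/∂b.
∂phi/∂a = -9a(a - 4); at a=3 this is 27, so a decreases.
∂phi/∂b = -4b(b - 2)(b - 1); at b=3 this is -24, so b increases.
The b-coordinate has no critical point in that direction and runs off to infinity.

diverges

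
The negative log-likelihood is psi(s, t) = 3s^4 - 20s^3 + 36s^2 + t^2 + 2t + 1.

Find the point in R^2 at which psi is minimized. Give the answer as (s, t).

psi(s,t) separates as P(s) + Q(t) + 1, so its minimum is min P + min Q + 1.
P'(s) = 12s(s - 3)(s - 2) vanishes at s ∈ {0, 2, 3}; Q'(t) = 2(t + 1) vanishes at t ∈ {-1}.
Local minima of P (where P''>0): P(0)=0, P(3)=27. Local minima of Q: Q(-1)=-1.
So the global minimum of psi is P(0) + Q(-1) + 1 = 0 − 1 + 1 = 0, attained at (0, -1).

(0, -1)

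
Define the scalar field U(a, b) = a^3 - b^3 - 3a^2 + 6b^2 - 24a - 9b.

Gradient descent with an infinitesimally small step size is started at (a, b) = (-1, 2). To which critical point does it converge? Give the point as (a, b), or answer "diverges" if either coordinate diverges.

(4, 1)

U is separable, so gradient descent decouples: a follows -∂U/∂a, b follows -∂U/∂b.
∂U/∂a = 3(a - 4)(a + 2); at a=-1 this is -15, so a increases.
∂U/∂b = -3(b - 3)(b - 1); at b=2 this is 3, so b decreases.
a converges to its nearest critical value 4 (a local min of the a-part); b converges to 1. The iterate converges to (4, 1).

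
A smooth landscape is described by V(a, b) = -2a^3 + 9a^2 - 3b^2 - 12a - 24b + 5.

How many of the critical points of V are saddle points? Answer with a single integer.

1

V separates as a function of a plus a function of b, so ∇V=0 decouples.
∂V/∂a = -6(a - 2)(a - 1) = 0 at a ∈ {1, 2}; ∂V/∂b = -6(b + 4) = 0 at b ∈ {-4}.
The Hessian is diagonal: diag(V_aa, V_bb). Second derivatives: V_aa(1)=6, V_aa(2)=-6; V_bb(-4)=-6.
Saddle points occur where the two diagonal entries have opposite signs: (1, -4). Count: 1.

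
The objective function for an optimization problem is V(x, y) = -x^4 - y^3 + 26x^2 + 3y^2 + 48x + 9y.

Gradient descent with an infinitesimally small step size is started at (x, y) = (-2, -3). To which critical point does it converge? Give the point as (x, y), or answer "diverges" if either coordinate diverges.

(-1, -1)

V is separable, so gradient descent decouples: x follows -∂V/∂x, y follows -∂V/∂y.
∂V/∂x = -4(x - 4)(x + 1)(x + 3); at x=-2 this is -24, so x increases.
∂V/∂y = -3(y - 3)(y + 1); at y=-3 this is -36, so y increases.
x converges to its nearest critical value -1 (a local min of the x-part); y converges to -1. The iterate converges to (-1, -1).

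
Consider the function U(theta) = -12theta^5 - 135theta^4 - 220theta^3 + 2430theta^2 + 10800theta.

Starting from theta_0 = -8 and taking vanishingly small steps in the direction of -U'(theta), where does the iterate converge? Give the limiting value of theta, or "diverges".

U'(theta) = -60(theta - 3)(theta + 3)(theta + 4)(theta + 5), so U'(-8) = -39600.
Gradient descent moves in the -U' direction, i.e. theta is increasing.
The nearest critical point in that direction is theta = -5, where U'' = 960 > 0 (a local minimum). The iterate converges there.

-5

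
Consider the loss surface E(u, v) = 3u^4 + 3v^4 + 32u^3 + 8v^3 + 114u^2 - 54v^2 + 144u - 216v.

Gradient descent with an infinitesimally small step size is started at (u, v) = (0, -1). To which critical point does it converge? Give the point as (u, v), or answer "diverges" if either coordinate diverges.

(-1, 3)

E is separable, so gradient descent decouples: u follows -∂E/∂u, v follows -∂E/∂v.
∂E/∂u = 12(u + 1)(u + 3)(u + 4); at u=0 this is 144, so u decreases.
∂E/∂v = 12(v - 3)(v + 2)(v + 3); at v=-1 this is -96, so v increases.
u converges to its nearest critical value -1 (a local min of the u-part); v converges to 3. The iterate converges to (-1, 3).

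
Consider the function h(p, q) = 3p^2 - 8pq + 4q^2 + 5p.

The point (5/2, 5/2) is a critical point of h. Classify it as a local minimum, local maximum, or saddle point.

saddle point

The Hessian of h is constant: H = [[6, -8], [-8, 8]].
det(H) = 6·8 − (-8)² = -16.
Since det(H) < 0, H is indefinite and the critical point is a saddle point.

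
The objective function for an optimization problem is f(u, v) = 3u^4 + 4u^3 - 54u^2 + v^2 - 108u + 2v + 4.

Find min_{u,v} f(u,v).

f(u,v) separates as P(u) + Q(v) + 4, so its minimum is min P + min Q + 4.
P'(u) = 12(u - 3)(u + 1)(u + 3) vanishes at u ∈ {-3, -1, 3}; Q'(v) = 2v + 2 vanishes at v ∈ {-1}.
Local minima of P (where P''>0): P(-3)=-27, P(3)=-459. Local minima of Q: Q(-1)=-1.
So the global minimum of f is P(3) + Q(-1) + 4 = -459 − 1 + 4 = -456, attained at (3, -1).

-456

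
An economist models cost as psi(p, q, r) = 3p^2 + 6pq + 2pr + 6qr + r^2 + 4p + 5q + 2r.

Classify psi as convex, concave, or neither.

psi is quadratic, so its Hessian is the constant matrix H = [[6, 6, 2], [6, 0, 6], [2, 6, 2]].
Leading principal minors: 6, -36, -144.
Neither pattern holds ⇒ H is indefinite ⇒ neither convex nor concave.

neither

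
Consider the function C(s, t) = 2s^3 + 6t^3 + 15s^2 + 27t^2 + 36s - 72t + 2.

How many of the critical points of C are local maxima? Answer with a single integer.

C separates as a function of s plus a function of t, so ∇C=0 decouples.
∂C/∂s = 6(s + 2)(s + 3) = 0 at s ∈ {-3, -2}; ∂C/∂t = 18(t - 1)(t + 4) = 0 at t ∈ {-4, 1}.
The Hessian is diagonal: diag(C_ss, C_tt). Second derivatives: C_ss(-3)=-6, C_ss(-2)=6; C_tt(-4)=-90, C_tt(1)=90.
Local maxima occur where both diagonal entries negative: (-3, -4). Count: 1.

1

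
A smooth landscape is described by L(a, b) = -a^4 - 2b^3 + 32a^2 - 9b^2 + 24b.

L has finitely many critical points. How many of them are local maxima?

L separates as a function of a plus a function of b, so ∇L=0 decouples.
∂L/∂a = -4a(a - 4)(a + 4) = 0 at a ∈ {-4, 0, 4}; ∂L/∂b = -6(b - 1)(b + 4) = 0 at b ∈ {-4, 1}.
The Hessian is diagonal: diag(L_aa, L_bb). Second derivatives: L_aa(-4)=-128, L_aa(0)=64, L_aa(4)=-128; L_bb(-4)=30, L_bb(1)=-30.
Local maxima occur where both diagonal entries negative: (-4, 1), (4, 1). Count: 2.

2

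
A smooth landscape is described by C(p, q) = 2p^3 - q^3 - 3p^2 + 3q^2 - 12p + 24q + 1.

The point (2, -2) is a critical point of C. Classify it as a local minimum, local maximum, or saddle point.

local minimum

The mixed partial ∂²C/∂p∂q is 0, so the Hessian at any point is diag(C_pp, C_qq) = diag(6(2p - 1), 6(-q + 1)).
At (2, -2): H = diag(18, 18).
Both eigenvalues are positive, so H is positive definite: a local minimum.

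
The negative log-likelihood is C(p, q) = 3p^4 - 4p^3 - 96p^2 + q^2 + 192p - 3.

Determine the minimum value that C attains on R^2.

-1283

C(p,q) separates as A(p) + B(q) − 3, so its minimum is min A + min B − 3.
A'(p) = 12(p - 4)(p - 1)(p + 4) vanishes at p ∈ {-4, 1, 4}; B'(q) = 2q vanishes at q ∈ {0}.
Local minima of A (where A''>0): A(-4)=-1280, A(4)=-256. Local minima of B: B(0)=0.
So the global minimum of C is A(-4) + B(0) − 3 = -1280 + 0 − 3 = -1283, attained at (-4, 0).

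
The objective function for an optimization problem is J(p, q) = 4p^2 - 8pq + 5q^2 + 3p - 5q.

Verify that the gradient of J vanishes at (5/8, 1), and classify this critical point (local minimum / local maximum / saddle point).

local minimum

∇J = (8p - 8q + 3, -8p + 10q - 5); substituting (5/8, 1) gives ∇J = (0, 0), so (5/8, 1) is indeed a critical point.
The Hessian of J is constant: H = [[8, -8], [-8, 10]].
det(H) = 8·10 − (-8)² = 16.
det(H) > 0 and tr(H) = 18 > 0, so H is positive definite and the point is a local minimum.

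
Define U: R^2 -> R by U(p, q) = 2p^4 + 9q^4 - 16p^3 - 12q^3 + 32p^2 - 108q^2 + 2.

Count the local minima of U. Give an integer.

U separates as a function of p plus a function of q, so ∇U=0 decouples.
∂U/∂p = 8p(p - 4)(p - 2) = 0 at p ∈ {0, 2, 4}; ∂U/∂q = 36q(q - 3)(q + 2) = 0 at q ∈ {-2, 0, 3}.
The Hessian is diagonal: diag(U_pp, U_qq). Second derivatives: U_pp(0)=64, U_pp(2)=-32, U_pp(4)=64; U_qq(-2)=360, U_qq(0)=-216, U_qq(3)=540.
Local minima occur where both diagonal entries positive: (0, -2), (0, 3), (4, -2), (4, 3). Count: 4.

4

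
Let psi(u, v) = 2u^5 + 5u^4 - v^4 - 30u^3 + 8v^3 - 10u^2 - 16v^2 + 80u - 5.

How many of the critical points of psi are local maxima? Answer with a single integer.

4

psi separates as a function of u plus a function of v, so ∇psi=0 decouples.
∂psi/∂u = 10(u - 2)(u - 1)(u + 1)(u + 4) = 0 at u ∈ {-4, -1, 1, 2}; ∂psi/∂v = -4v(v - 4)(v - 2) = 0 at v ∈ {0, 2, 4}.
The Hessian is diagonal: diag(psi_uu, psi_vv). Second derivatives: psi_uu(-4)=-900, psi_uu(-1)=180, psi_uu(1)=-100, psi_uu(2)=180; psi_vv(0)=-32, psi_vv(2)=16, psi_vv(4)=-32.
Local maxima occur where both diagonal entries negative: (-4, 0), (-4, 4), (1, 0), (1, 4). Count: 4.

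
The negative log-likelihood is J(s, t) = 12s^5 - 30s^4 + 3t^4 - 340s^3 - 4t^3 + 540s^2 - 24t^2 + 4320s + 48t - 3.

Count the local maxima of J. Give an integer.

2

J separates as a function of s plus a function of t, so ∇J=0 decouples.
∂J/∂s = 60(s - 4)(s - 3)(s + 2)(s + 3) = 0 at s ∈ {-3, -2, 3, 4}; ∂J/∂t = 12(t - 2)(t - 1)(t + 2) = 0 at t ∈ {-2, 1, 2}.
The Hessian is diagonal: diag(J_ss, J_tt). Second derivatives: J_ss(-3)=-2520, J_ss(-2)=1800, J_ss(3)=-1800, J_ss(4)=2520; J_tt(-2)=144, J_tt(1)=-36, J_tt(2)=48.
Local maxima occur where both diagonal entries negative: (-3, 1), (3, 1). Count: 2.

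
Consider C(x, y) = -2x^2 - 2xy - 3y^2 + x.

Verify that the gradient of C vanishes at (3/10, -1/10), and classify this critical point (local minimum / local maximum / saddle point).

∇C = (-4x - 2y + 1, -2x - 6y); substituting (3/10, -1/10) gives ∇C = (0, 0), so (3/10, -1/10) is indeed a critical point.
The Hessian of C is constant: H = [[-4, -2], [-2, -6]].
det(H) = (-4)·(-6) − (-2)² = 20.
det(H) > 0 and tr(H) = -10 < 0, so H is negative definite and the point is a local maximum.

local maximum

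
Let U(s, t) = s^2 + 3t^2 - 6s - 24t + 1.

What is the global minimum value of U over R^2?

-56

U(s,t) separates as P(s) + Q(t) + 1, so its minimum is min P + min Q + 1.
P'(s) = 2s - 6 vanishes at s ∈ {3}; Q'(t) = 6(t - 4) vanishes at t ∈ {4}.
Local minima of P (where P''>0): P(3)=-9. Local minima of Q: Q(4)=-48.
So the global minimum of U is P(3) + Q(4) + 1 = -9 − 48 + 1 = -56, attained at (3, 4).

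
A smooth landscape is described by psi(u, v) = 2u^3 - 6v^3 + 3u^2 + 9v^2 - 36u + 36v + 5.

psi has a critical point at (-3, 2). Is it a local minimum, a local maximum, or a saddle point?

The mixed partial ∂²psi/∂u∂v is 0, so the Hessian at any point is diag(psi_uu, psi_vv) = diag(6(2u + 1), 18(-2v + 1)).
At (-3, 2): H = diag(-30, -54).
Both eigenvalues are negative, so H is negative definite: a local maximum.

local maximum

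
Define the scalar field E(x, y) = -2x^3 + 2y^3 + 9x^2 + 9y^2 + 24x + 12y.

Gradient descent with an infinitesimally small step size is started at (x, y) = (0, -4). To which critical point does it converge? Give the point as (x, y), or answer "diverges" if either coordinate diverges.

diverges

E is separable, so gradient descent decouples: x follows -∂E/∂x, y follows -∂E/∂y.
∂E/∂x = -6(x - 4)(x + 1); at x=0 this is 24, so x decreases.
∂E/∂y = 6(y + 1)(y + 2); at y=-4 this is 36, so y decreases.
The y-coordinate has no critical point in that direction and runs off to infinity.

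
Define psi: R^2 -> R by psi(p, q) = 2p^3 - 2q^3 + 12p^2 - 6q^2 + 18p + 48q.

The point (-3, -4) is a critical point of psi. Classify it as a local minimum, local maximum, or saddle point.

saddle point

The mixed partial ∂²psi/∂p∂q is 0, so the Hessian at any point is diag(psi_pp, psi_qq) = diag(12(p + 2), -12(q + 1)).
At (-3, -4): H = diag(-12, 36).
The eigenvalues have opposite signs, so H is indefinite: a saddle point.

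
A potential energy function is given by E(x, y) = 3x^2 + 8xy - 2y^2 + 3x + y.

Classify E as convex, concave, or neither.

E is quadratic, so its Hessian is the constant matrix H = [[6, 8], [8, -4]].
det(H) = -88, tr(H) = 2.
det(H) < 0, so H is indefinite: neither convex nor concave.

neither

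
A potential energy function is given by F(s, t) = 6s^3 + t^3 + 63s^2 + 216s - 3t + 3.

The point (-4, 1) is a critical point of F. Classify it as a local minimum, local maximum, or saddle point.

The mixed partial ∂²F/∂s∂t is 0, so the Hessian at any point is diag(F_ss, F_tt) = diag(18(2s + 7), 6t).
At (-4, 1): H = diag(-18, 6).
The eigenvalues have opposite signs, so H is indefinite: a saddle point.

saddle point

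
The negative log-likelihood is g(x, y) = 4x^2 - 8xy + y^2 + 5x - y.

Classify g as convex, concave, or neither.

neither

g is quadratic, so its Hessian is the constant matrix H = [[8, -8], [-8, 2]].
det(H) = -48, tr(H) = 10.
det(H) < 0, so H is indefinite: neither convex nor concave.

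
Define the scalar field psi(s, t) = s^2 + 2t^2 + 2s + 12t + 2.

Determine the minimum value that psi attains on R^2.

-17

psi(s,t) separates as P(s) + Q(t) + 2, so its minimum is min P + min Q + 2.
P'(s) = 2s + 2 vanishes at s ∈ {-1}; Q'(t) = 4(t + 3) vanishes at t ∈ {-3}.
Local minima of P (where P''>0): P(-1)=-1. Local minima of Q: Q(-3)=-18.
So the global minimum of psi is P(-1) + Q(-3) + 2 = -1 − 18 + 2 = -17, attained at (-1, -3).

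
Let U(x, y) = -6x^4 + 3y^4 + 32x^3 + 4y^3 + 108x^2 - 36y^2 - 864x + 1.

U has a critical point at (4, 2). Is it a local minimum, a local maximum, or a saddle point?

saddle point

The mixed partial ∂²U/∂x∂y is 0, so the Hessian at any point is diag(U_xx, U_yy) = diag(24(-3x^2 + 8x + 9), 12(3y^2 + 2y - 6)).
At (4, 2): H = diag(-168, 120).
The eigenvalues have opposite signs, so H is indefinite: a saddle point.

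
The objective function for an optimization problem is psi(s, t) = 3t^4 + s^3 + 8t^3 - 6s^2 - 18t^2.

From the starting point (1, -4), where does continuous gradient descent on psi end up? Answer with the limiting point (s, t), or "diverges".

psi is separable, so gradient descent decouples: s follows -∂psi/∂s, t follows -∂psi/∂t.
∂psi/∂s = 3s(s - 4); at s=1 this is -9, so s increases.
∂psi/∂t = 12t(t - 1)(t + 3); at t=-4 this is -240, so t increases.
s converges to its nearest critical value 4 (a local min of the s-part); t converges to -3. The iterate converges to (4, -3).

(4, -3)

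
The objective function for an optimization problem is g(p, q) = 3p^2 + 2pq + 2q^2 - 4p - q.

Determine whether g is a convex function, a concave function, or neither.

convex

g is quadratic, so its Hessian is the constant matrix H = [[6, 2], [2, 4]].
det(H) = 20, tr(H) = 10.
det(H) > 0 and tr(H) > 0, so H is positive definite everywhere: convex.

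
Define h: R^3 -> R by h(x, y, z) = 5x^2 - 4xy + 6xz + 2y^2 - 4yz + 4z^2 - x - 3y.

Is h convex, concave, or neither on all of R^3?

convex

h is quadratic, so its Hessian is the constant matrix H = [[10, -4, 6], [-4, 4, -4], [6, -4, 8]].
Leading principal minors: 10, 24, 80.
All positive ⇒ H ≻ 0 ⇒ convex.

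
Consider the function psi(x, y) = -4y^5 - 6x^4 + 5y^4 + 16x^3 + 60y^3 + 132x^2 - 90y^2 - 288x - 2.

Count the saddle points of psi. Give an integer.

6

psi separates as a function of x plus a function of y, so ∇psi=0 decouples.
∂psi/∂x = -24(x - 4)(x - 1)(x + 3) = 0 at x ∈ {-3, 1, 4}; ∂psi/∂y = -20y(y - 3)(y - 1)(y + 3) = 0 at y ∈ {-3, 0, 1, 3}.
The Hessian is diagonal: diag(psi_xx, psi_yy). Second derivatives: psi_xx(-3)=-672, psi_xx(1)=288, psi_xx(4)=-504; psi_yy(-3)=1440, psi_yy(0)=-180, psi_yy(1)=160, psi_yy(3)=-720.
Saddle points occur where the two diagonal entries have opposite signs: (-3, -3), (-3, 1), (1, 0), (1, 3), (4, -3), (4, 1). Count: 6.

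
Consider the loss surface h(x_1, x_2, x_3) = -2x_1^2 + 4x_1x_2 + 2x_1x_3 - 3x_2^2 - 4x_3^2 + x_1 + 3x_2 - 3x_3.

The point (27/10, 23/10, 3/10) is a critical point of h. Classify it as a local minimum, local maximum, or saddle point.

The Hessian is constant: H = [[-4, 4, 2], [4, -6, 0], [2, 0, -8]].
Leading principal minors: Δ₁ = -4, Δ₂ = 8, Δ₃ = -40.
The minors alternate sign starting negative (−, +, −), so H is negative definite: a local maximum.

local maximum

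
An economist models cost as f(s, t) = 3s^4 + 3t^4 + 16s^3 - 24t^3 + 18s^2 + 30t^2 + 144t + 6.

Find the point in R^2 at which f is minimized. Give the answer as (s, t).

f(s,t) separates as P(s) + Q(t) + 6, so its minimum is min P + min Q + 6.
P'(s) = 12s(s + 1)(s + 3) vanishes at s ∈ {-3, -1, 0}; Q'(t) = 12(t - 4)(t - 3)(t + 1) vanishes at t ∈ {-1, 3, 4}.
Local minima of P (where P''>0): P(-3)=-27, P(0)=0. Local minima of Q: Q(-1)=-87, Q(4)=288.
So the global minimum of f is P(-3) + Q(-1) + 6 = -27 − 87 + 6 = -108, attained at (-3, -1).

(-3, -1)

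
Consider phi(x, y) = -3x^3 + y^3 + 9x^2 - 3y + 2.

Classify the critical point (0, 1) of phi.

The mixed partial ∂²phi/∂x∂y is 0, so the Hessian at any point is diag(phi_xx, phi_yy) = diag(18(-x + 1), 6y).
At (0, 1): H = diag(18, 6).
Both eigenvalues are positive, so H is positive definite: a local minimum.

local minimum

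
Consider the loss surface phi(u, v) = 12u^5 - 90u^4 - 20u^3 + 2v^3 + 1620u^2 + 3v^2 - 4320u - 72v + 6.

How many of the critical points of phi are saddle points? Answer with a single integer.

phi separates as a function of u plus a function of v, so ∇phi=0 decouples.
∂phi/∂u = 60(u - 4)(u - 3)(u - 2)(u + 3) = 0 at u ∈ {-3, 2, 3, 4}; ∂phi/∂v = 6(v - 3)(v + 4) = 0 at v ∈ {-4, 3}.
The Hessian is diagonal: diag(phi_uu, phi_vv). Second derivatives: phi_uu(-3)=-12600, phi_uu(2)=600, phi_uu(3)=-360, phi_uu(4)=840; phi_vv(-4)=-42, phi_vv(3)=42.
Saddle points occur where the two diagonal entries have opposite signs: (-3, 3), (2, -4), (3, 3), (4, -4). Count: 4.

4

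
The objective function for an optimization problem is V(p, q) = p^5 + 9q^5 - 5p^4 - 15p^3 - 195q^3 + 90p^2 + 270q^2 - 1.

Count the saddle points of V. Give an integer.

V separates as a function of p plus a function of q, so ∇V=0 decouples.
∂V/∂p = 5p(p - 4)(p - 3)(p + 3) = 0 at p ∈ {-3, 0, 3, 4}; ∂V/∂q = 45q(q - 3)(q - 1)(q + 4) = 0 at q ∈ {-4, 0, 1, 3}.
The Hessian is diagonal: diag(V_pp, V_qq). Second derivatives: V_pp(-3)=-630, V_pp(0)=180, V_pp(3)=-90, V_pp(4)=140; V_qq(-4)=-6300, V_qq(0)=540, V_qq(1)=-450, V_qq(3)=1890.
Saddle points occur where the two diagonal entries have opposite signs: (-3, 0), (-3, 3), (0, -4), (0, 1), (3, 0), (3, 3), (4, -4), (4, 1). Count: 8.

8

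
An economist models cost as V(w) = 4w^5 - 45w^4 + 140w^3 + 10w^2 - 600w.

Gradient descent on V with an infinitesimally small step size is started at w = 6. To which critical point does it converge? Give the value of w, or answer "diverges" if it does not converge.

V'(w) = 20(w - 5)(w - 3)(w - 2)(w + 1), so V'(6) = 1680.
Gradient descent moves in the -V' direction, i.e. w is decreasing.
The nearest critical point in that direction is w = 5, where V'' = 720 > 0 (a local minimum). The iterate converges there.

5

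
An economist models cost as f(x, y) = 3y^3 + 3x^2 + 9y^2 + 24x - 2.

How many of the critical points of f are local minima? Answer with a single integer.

1

f separates as a function of x plus a function of y, so ∇f=0 decouples.
∂f/∂x = 6(x + 4) = 0 at x ∈ {-4}; ∂f/∂y = 9y(y + 2) = 0 at y ∈ {-2, 0}.
The Hessian is diagonal: diag(f_xx, f_yy). Second derivatives: f_xx(-4)=6; f_yy(-2)=-18, f_yy(0)=18.
Local minima occur where both diagonal entries positive: (-4, 0). Count: 1.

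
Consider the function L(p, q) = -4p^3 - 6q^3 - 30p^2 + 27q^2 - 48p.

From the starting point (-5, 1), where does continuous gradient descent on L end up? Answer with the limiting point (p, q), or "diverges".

L is separable, so gradient descent decouples: p follows -∂L/∂p, q follows -∂L/∂q.
∂L/∂p = -12(p + 1)(p + 4); at p=-5 this is -48, so p increases.
∂L/∂q = -18q(q - 3); at q=1 this is 36, so q decreases.
p converges to its nearest critical value -4 (a local min of the p-part); q converges to 0. The iterate converges to (-4, 0).

(-4, 0)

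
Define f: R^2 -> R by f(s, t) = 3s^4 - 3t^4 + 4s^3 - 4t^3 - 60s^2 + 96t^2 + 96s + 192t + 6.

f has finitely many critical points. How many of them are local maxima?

2

f separates as a function of s plus a function of t, so ∇f=0 decouples.
∂f/∂s = 12(s - 2)(s - 1)(s + 4) = 0 at s ∈ {-4, 1, 2}; ∂f/∂t = -12(t - 4)(t + 1)(t + 4) = 0 at t ∈ {-4, -1, 4}.
The Hessian is diagonal: diag(f_ss, f_tt). Second derivatives: f_ss(-4)=360, f_ss(1)=-60, f_ss(2)=72; f_tt(-4)=-288, f_tt(-1)=180, f_tt(4)=-480.
Local maxima occur where both diagonal entries negative: (1, -4), (1, 4). Count: 2.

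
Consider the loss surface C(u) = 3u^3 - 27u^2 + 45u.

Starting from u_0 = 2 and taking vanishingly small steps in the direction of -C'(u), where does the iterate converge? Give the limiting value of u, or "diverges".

5

C'(u) = 9(u - 5)(u - 1), so C'(2) = -27.
Gradient descent moves in the -C' direction, i.e. u is increasing.
The nearest critical point in that direction is u = 5, where C'' = 36 > 0 (a local minimum). The iterate converges there.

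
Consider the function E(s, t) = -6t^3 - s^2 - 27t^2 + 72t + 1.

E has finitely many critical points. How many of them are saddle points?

1

E separates as a function of s plus a function of t, so ∇E=0 decouples.
∂E/∂s = -2s = 0 at s ∈ {0}; ∂E/∂t = -18(t - 1)(t + 4) = 0 at t ∈ {-4, 1}.
The Hessian is diagonal: diag(E_ss, E_tt). Second derivatives: E_ss(0)=-2; E_tt(-4)=90, E_tt(1)=-90.
Saddle points occur where the two diagonal entries have opposite signs: (0, -4). Count: 1.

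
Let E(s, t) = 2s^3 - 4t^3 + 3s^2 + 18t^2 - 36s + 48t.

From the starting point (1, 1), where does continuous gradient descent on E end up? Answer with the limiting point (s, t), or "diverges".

E is separable, so gradient descent decouples: s follows -∂E/∂s, t follows -∂E/∂t.
∂E/∂s = 6(s - 2)(s + 3); at s=1 this is -24, so s increases.
∂E/∂t = -12(t - 4)(t + 1); at t=1 this is 72, so t decreases.
s converges to its nearest critical value 2 (a local min of the s-part); t converges to -1. The iterate converges to (2, -1).

(2, -1)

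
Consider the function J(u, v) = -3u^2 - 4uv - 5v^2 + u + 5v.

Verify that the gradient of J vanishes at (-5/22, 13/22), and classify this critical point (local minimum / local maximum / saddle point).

∇J = (-6u - 4v + 1, -4u - 10v + 5); substituting (-5/22, 13/22) gives ∇J = (0, 0), so (-5/22, 13/22) is indeed a critical point.
The Hessian of J is constant: H = [[-6, -4], [-4, -10]].
det(H) = (-6)·(-10) − (-4)² = 44.
det(H) > 0 and tr(H) = -16 < 0, so H is negative definite and the point is a local maximum.

local maximum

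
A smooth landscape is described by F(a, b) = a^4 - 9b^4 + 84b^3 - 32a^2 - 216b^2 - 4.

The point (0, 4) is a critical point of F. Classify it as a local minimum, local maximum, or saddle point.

The mixed partial ∂²F/∂a∂b is 0, so the Hessian at any point is diag(F_aa, F_bb) = diag(4(3a^2 - 16), 36(-3b^2 + 14b - 12)).
At (0, 4): H = diag(-64, -144).
Both eigenvalues are negative, so H is negative definite: a local maximum.

local maximum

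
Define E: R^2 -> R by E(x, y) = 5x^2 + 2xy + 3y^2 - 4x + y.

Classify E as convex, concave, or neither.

E is quadratic, so its Hessian is the constant matrix H = [[10, 2], [2, 6]].
det(H) = 56, tr(H) = 16.
det(H) > 0 and tr(H) > 0, so H is positive definite everywhere: convex.

convex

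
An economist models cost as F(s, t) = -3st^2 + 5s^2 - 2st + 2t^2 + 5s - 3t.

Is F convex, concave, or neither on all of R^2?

The term -3st^2 is cubic, so the Hessian is not constant.
∂²F/∂t² = -6s + 4, which takes both signs as s varies (negative for sufficiently large s). A diagonal entry of the Hessian changing sign means the Hessian is neither positive- nor negative-semidefinite on all of R^2.

neither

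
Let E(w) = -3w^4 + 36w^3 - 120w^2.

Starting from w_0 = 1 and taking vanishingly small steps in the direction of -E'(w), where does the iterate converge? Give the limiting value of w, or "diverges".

4

E'(w) = -12w(w - 5)(w - 4), so E'(1) = -144.
Gradient descent moves in the -E' direction, i.e. w is increasing.
The nearest critical point in that direction is w = 4, where E'' = 48 > 0 (a local minimum). The iterate converges there.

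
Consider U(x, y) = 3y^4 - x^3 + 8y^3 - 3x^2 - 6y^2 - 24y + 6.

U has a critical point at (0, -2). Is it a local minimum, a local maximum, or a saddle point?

saddle point

The mixed partial ∂²U/∂x∂y is 0, so the Hessian at any point is diag(U_xx, U_yy) = diag(-6(x + 1), 12(3y^2 + 4y - 1)).
At (0, -2): H = diag(-6, 36).
The eigenvalues have opposite signs, so H is indefinite: a saddle point.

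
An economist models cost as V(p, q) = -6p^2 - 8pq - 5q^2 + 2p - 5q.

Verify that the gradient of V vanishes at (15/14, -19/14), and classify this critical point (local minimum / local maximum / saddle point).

∇V = (-12p - 8q + 2, -8p - 10q - 5); substituting (15/14, -19/14) gives ∇V = (0, 0), so (15/14, -19/14) is indeed a critical point.
The Hessian of V is constant: H = [[-12, -8], [-8, -10]].
det(H) = (-12)·(-10) − (-8)² = 56.
det(H) > 0 and tr(H) = -22 < 0, so H is negative definite and the point is a local maximum.

local maximum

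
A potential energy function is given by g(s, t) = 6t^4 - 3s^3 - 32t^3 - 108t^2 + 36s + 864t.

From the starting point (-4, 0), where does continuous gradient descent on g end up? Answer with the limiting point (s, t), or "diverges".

g is separable, so gradient descent decouples: s follows -∂g/∂s, t follows -∂g/∂t.
∂g/∂s = -9(s - 2)(s + 2); at s=-4 this is -108, so s increases.
∂g/∂t = 24(t - 4)(t - 3)(t + 3); at t=0 this is 864, so t decreases.
s converges to its nearest critical value -2 (a local min of the s-part); t converges to -3. The iterate converges to (-2, -3).

(-2, -3)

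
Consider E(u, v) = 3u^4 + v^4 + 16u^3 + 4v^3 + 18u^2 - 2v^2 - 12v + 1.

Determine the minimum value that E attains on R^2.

E(u,v) separates as P(u) + Q(v) + 1, so its minimum is min P + min Q + 1.
P'(u) = 12u(u + 1)(u + 3) vanishes at u ∈ {-3, -1, 0}; Q'(v) = 4(v - 1)(v + 1)(v + 3) vanishes at v ∈ {-3, -1, 1}.
Local minima of P (where P''>0): P(-3)=-27, P(0)=0. Local minima of Q: Q(-3)=-9, Q(1)=-9.
So the global minimum of E is P(-3) + Q(-3) + 1 = -27 − 9 + 1 = -35, attained at (-3, -3).

-35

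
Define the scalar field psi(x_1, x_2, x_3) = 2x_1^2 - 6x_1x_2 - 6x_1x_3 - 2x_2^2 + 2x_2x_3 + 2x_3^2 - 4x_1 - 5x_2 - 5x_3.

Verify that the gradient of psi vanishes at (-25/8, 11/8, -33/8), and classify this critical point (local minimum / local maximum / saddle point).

∇psi = (4x_1 - 6x_2 - 6x_3 - 4, -6x_1 - 4x_2 + 2x_3 - 5, -6x_1 + 2x_2 + 4x_3 - 5); substituting (-25/8, 11/8, -33/8) gives ∇psi = (0, 0, 0), so (-25/8, 11/8, -33/8) is indeed a critical point.
The Hessian is constant: H = [[4, -6, -6], [-6, -4, 2], [-6, 2, 4]].
Leading principal minors: Δ₁ = 4, Δ₂ = -52, Δ₃ = 64.
The minors fit neither the all-positive nor the alternating-sign pattern, so H is indefinite: a saddle point.

saddle point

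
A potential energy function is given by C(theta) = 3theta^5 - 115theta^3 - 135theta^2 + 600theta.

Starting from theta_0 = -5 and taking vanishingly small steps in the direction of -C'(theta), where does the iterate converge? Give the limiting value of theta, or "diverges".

C'(theta) = 15(theta - 5)(theta - 1)(theta + 2)(theta + 4), so C'(-5) = 2700.
Gradient descent moves in the -C' direction, i.e. theta is decreasing.
There is no critical point below theta=-5, and C' keeps the same sign, so the iterate runs off to −∞.

diverges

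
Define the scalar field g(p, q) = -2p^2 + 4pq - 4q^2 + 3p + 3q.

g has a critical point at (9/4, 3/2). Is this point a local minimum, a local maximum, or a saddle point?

local maximum

The Hessian of g is constant: H = [[-4, 4], [4, -8]].
det(H) = (-4)·(-8) − 4² = 16.
det(H) > 0 and tr(H) = -12 < 0, so H is negative definite and the point is a local maximum.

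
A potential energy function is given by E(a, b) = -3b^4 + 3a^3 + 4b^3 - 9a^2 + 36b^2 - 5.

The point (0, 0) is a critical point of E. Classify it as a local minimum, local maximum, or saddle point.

saddle point

The mixed partial ∂²E/∂a∂b is 0, so the Hessian at any point is diag(E_aa, E_bb) = diag(18(a - 1), 12(-3b^2 + 2b + 6)).
At (0, 0): H = diag(-18, 72).
The eigenvalues have opposite signs, so H is indefinite: a saddle point.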